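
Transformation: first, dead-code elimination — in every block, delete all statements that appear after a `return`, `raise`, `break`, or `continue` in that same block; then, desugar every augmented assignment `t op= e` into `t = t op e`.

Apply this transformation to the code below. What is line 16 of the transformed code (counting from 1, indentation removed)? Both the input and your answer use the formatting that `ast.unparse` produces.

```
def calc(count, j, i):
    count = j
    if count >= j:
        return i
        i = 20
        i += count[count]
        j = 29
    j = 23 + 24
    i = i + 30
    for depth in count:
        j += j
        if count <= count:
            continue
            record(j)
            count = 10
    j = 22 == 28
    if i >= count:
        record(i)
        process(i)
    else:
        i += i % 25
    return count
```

i = i + i % 25

Transformed code:
def calc(count, j, i):
    count = j
    if count >= j:
        return i
    j = 23 + 24
    i = i + 30
    for depth in count:
        j = j + j
        if count <= count:
            continue
    j = 22 == 28
    if i >= count:
        record(i)
        process(i)
    else:
        i = i + i % 25
    return count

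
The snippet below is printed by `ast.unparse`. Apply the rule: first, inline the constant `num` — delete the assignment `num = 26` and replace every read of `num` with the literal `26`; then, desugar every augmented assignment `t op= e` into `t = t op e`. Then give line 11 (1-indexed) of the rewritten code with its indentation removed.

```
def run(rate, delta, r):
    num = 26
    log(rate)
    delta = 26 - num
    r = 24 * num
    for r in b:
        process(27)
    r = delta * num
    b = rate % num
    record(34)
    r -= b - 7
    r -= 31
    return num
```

r = r - 31

Transformed code:
def run(rate, delta, r):
    log(rate)
    delta = 26 - 26
    r = 24 * 26
    for r in b:
        process(27)
    r = delta * 26
    b = rate % 26
    record(34)
    r = r - (b - 7)
    r = r - 31
    return 26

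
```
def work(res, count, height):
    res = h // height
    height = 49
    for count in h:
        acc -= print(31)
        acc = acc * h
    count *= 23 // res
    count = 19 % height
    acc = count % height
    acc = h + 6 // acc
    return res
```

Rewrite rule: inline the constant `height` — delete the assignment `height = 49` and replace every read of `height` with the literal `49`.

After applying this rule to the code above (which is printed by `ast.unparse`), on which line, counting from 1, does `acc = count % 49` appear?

Transformed code:
def work(res, count, height):
    res = h // 49
    for count in h:
        acc -= print(31)
        acc = acc * h
    count *= 23 // res
    count = 19 % 49
    acc = count % 49
    acc = h + 6 // acc
    return res

8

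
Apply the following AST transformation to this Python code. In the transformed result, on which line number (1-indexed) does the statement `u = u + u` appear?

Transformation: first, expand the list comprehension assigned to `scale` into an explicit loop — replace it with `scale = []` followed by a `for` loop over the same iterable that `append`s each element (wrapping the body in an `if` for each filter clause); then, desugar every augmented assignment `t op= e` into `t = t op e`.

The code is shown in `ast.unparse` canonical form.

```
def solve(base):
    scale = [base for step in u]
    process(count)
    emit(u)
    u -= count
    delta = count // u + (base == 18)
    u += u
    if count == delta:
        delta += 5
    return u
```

Transformed code:
def solve(base):
    scale = []
    for step in u:
        scale.append(base)
    process(count)
    emit(u)
    u = u - count
    delta = count // u + (base == 18)
    u = u + u
    if count == delta:
        delta = delta + 5
    return u

9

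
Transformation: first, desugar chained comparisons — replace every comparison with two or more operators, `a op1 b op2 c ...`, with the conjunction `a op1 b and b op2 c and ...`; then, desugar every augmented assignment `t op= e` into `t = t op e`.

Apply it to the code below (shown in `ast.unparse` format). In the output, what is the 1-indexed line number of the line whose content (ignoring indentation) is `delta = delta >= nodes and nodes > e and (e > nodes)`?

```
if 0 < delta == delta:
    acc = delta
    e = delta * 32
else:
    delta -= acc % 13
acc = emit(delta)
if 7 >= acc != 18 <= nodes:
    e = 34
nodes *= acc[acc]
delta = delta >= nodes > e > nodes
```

Transformed code:
if 0 < delta and delta == delta:
    acc = delta
    e = delta * 32
else:
    delta = delta - acc % 13
acc = emit(delta)
if 7 >= acc and acc != 18 and (18 <= nodes):
    e = 34
nodes = nodes * acc[acc]
delta = delta >= nodes and nodes > e and (e > nodes)

10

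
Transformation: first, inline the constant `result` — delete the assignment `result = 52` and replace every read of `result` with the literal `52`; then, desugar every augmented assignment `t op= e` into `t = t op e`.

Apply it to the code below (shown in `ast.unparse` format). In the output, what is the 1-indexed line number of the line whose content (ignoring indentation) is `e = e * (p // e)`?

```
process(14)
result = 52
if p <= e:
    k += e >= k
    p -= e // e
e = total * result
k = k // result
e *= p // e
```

7

Transformed code:
process(14)
if p <= e:
    k = k + (e >= k)
    p = p - e // e
e = total * 52
k = k // 52
e = e * (p // e)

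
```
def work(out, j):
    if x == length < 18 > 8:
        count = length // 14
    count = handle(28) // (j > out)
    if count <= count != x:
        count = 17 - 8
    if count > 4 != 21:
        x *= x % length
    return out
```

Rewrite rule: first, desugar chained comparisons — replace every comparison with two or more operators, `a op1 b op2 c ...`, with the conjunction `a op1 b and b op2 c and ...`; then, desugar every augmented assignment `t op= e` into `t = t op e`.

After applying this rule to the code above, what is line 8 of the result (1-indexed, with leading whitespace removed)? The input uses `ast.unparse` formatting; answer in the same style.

Transformed code:
def work(out, j):
    if x == length and length < 18 and (18 > 8):
        count = length // 14
    count = handle(28) // (j > out)
    if count <= count and count != x:
        count = 17 - 8
    if count > 4 and 4 != 21:
        x = x * (x % length)
    return out

x = x * (x % length)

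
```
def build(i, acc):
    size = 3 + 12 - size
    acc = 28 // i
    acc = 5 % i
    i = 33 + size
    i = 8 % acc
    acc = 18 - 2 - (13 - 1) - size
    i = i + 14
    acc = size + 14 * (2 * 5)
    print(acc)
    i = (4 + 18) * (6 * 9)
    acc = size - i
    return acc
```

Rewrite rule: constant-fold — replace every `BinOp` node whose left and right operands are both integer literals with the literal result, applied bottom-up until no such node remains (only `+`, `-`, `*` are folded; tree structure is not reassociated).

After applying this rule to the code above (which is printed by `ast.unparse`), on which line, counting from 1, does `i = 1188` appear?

11

Transformed code:
def build(i, acc):
    size = 15 - size
    acc = 28 // i
    acc = 5 % i
    i = 33 + size
    i = 8 % acc
    acc = 4 - size
    i = i + 14
    acc = size + 140
    print(acc)
    i = 1188
    acc = size - i
    return acc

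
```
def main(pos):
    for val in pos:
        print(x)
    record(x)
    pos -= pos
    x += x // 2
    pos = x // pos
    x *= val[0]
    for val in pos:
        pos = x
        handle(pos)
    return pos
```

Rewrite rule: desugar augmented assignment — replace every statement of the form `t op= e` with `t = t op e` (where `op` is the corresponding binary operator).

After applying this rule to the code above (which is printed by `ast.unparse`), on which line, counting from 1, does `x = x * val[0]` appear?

Transformed code:
def main(pos):
    for val in pos:
        print(x)
    record(x)
    pos = pos - pos
    x = x + x // 2
    pos = x // pos
    x = x * val[0]
    for val in pos:
        pos = x
        handle(pos)
    return pos

8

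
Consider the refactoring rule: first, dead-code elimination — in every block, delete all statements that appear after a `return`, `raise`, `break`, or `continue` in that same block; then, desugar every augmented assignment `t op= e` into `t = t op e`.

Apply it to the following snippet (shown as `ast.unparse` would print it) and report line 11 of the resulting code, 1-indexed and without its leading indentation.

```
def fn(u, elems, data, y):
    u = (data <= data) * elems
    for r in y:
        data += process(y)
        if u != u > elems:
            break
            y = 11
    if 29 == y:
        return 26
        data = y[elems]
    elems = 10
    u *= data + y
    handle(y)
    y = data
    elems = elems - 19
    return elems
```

handle(y)

Transformed code:
def fn(u, elems, data, y):
    u = (data <= data) * elems
    for r in y:
        data = data + process(y)
        if u != u > elems:
            break
    if 29 == y:
        return 26
    elems = 10
    u = u * (data + y)
    handle(y)
    y = data
    elems = elems - 19
    return elems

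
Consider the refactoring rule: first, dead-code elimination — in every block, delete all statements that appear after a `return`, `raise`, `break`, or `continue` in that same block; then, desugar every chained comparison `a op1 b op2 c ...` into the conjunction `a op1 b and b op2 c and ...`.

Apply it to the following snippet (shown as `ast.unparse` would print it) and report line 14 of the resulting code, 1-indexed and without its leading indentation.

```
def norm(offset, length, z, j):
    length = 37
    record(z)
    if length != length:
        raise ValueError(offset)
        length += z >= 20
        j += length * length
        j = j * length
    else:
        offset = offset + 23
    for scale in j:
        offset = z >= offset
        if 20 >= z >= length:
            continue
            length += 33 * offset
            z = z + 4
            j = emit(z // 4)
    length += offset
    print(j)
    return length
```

return length

Transformed code:
def norm(offset, length, z, j):
    length = 37
    record(z)
    if length != length:
        raise ValueError(offset)
    else:
        offset = offset + 23
    for scale in j:
        offset = z >= offset
        if 20 >= z and z >= length:
            continue
    length += offset
    print(j)
    return length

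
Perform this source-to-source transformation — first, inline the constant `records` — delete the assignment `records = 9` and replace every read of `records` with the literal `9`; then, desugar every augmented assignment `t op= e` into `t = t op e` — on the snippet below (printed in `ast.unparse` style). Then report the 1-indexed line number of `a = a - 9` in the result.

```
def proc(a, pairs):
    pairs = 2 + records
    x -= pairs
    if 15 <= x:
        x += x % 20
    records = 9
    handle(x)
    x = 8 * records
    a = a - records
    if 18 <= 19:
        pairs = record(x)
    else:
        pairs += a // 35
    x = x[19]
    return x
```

Transformed code:
def proc(a, pairs):
    pairs = 2 + 9
    x = x - pairs
    if 15 <= x:
        x = x + x % 20
    handle(x)
    x = 8 * 9
    a = a - 9
    if 18 <= 19:
        pairs = record(x)
    else:
        pairs = pairs + a // 35
    x = x[19]
    return x

8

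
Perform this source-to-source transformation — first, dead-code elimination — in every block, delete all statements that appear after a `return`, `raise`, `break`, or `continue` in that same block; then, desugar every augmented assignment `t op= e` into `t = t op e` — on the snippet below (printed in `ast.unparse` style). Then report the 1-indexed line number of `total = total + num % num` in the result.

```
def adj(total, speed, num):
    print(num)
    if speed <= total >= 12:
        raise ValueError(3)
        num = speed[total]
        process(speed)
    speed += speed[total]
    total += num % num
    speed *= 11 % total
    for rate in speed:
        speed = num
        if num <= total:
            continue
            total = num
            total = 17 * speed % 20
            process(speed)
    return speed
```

6

Transformed code:
def adj(total, speed, num):
    print(num)
    if speed <= total >= 12:
        raise ValueError(3)
    speed = speed + speed[total]
    total = total + num % num
    speed = speed * (11 % total)
    for rate in speed:
        speed = num
        if num <= total:
            continue
    return speed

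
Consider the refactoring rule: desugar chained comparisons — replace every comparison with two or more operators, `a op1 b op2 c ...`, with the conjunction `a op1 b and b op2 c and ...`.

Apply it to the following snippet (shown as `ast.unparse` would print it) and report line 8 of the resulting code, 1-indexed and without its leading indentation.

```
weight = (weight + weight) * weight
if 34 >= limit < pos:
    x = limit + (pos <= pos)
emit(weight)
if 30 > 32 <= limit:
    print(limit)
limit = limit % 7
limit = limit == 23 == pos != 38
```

limit = limit == 23 and 23 == pos and (pos != 38)

Transformed code:
weight = (weight + weight) * weight
if 34 >= limit and limit < pos:
    x = limit + (pos <= pos)
emit(weight)
if 30 > 32 and 32 <= limit:
    print(limit)
limit = limit % 7
limit = limit == 23 and 23 == pos and (pos != 38)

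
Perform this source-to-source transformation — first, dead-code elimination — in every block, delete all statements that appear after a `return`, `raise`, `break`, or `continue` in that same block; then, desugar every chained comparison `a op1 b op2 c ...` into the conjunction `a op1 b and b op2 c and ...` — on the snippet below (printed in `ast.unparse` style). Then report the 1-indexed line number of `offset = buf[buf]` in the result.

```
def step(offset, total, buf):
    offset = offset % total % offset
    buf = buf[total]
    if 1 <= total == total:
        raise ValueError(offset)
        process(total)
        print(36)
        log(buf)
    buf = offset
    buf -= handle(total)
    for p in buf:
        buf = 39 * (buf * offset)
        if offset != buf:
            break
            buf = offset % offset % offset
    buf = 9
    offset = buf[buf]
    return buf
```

13

Transformed code:
def step(offset, total, buf):
    offset = offset % total % offset
    buf = buf[total]
    if 1 <= total and total == total:
        raise ValueError(offset)
    buf = offset
    buf -= handle(total)
    for p in buf:
        buf = 39 * (buf * offset)
        if offset != buf:
            break
    buf = 9
    offset = buf[buf]
    return buf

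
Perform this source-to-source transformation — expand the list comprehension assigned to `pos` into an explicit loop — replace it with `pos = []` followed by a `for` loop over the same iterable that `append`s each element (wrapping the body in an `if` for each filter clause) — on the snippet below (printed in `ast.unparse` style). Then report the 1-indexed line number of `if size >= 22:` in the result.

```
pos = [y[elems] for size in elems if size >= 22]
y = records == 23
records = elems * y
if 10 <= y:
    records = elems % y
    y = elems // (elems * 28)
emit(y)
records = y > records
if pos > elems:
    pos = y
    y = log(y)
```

Transformed code:
pos = []
for size in elems:
    if size >= 22:
        pos.append(y[elems])
y = records == 23
records = elems * y
if 10 <= y:
    records = elems % y
    y = elems // (elems * 28)
emit(y)
records = y > records
if pos > elems:
    pos = y
    y = log(y)

3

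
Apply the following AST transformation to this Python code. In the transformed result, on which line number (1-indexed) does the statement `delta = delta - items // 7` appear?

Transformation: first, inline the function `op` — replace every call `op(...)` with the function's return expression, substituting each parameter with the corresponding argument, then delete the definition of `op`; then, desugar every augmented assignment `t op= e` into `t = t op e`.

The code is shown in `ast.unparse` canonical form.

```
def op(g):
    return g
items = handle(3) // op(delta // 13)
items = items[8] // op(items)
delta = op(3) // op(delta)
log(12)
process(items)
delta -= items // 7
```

6

Transformed code:
items = handle(3) // (delta // 13)
items = items[8] // items
delta = 3 // delta
log(12)
process(items)
delta = delta - items // 7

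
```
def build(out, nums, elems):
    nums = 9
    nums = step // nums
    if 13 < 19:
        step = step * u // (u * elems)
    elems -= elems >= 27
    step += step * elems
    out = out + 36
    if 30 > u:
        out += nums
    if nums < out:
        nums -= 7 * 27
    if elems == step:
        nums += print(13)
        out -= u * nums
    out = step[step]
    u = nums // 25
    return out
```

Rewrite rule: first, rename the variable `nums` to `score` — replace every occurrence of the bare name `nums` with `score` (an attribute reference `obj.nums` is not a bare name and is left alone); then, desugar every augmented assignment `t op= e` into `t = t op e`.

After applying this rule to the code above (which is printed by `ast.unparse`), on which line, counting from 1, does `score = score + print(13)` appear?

Transformed code:
def build(out, score, elems):
    score = 9
    score = step // score
    if 13 < 19:
        step = step * u // (u * elems)
    elems = elems - (elems >= 27)
    step = step + step * elems
    out = out + 36
    if 30 > u:
        out = out + score
    if score < out:
        score = score - 7 * 27
    if elems == step:
        score = score + print(13)
        out = out - u * score
    out = step[step]
    u = score // 25
    return out

14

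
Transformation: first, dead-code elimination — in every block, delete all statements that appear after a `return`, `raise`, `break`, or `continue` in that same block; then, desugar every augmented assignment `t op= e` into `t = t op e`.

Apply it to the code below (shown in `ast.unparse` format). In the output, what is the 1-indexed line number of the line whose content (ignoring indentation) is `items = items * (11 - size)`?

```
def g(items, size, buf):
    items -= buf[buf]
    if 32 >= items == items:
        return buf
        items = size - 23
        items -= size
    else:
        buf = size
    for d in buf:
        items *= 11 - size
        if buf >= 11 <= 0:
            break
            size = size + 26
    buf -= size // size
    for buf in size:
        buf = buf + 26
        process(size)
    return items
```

Transformed code:
def g(items, size, buf):
    items = items - buf[buf]
    if 32 >= items == items:
        return buf
    else:
        buf = size
    for d in buf:
        items = items * (11 - size)
        if buf >= 11 <= 0:
            break
    buf = buf - size // size
    for buf in size:
        buf = buf + 26
        process(size)
    return items

8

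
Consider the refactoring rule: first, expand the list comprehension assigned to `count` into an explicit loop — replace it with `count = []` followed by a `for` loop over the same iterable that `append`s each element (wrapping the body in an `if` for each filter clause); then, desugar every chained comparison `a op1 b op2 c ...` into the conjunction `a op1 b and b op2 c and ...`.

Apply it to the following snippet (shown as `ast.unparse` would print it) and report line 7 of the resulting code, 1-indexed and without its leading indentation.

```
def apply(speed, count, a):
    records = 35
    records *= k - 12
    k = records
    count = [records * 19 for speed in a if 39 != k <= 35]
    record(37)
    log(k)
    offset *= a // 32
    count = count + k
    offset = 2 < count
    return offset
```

Transformed code:
def apply(speed, count, a):
    records = 35
    records *= k - 12
    k = records
    count = []
    for speed in a:
        if 39 != k and k <= 35:
            count.append(records * 19)
    record(37)
    log(k)
    offset *= a // 32
    count = count + k
    offset = 2 < count
    return offset

if 39 != k and k <= 35:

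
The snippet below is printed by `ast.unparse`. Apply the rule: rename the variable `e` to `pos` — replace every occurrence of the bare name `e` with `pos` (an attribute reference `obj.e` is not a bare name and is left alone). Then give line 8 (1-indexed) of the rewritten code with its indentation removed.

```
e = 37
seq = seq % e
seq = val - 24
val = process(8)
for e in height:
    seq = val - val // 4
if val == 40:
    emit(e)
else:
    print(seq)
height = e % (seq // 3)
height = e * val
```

Transformed code:
pos = 37
seq = seq % pos
seq = val - 24
val = process(8)
for pos in height:
    seq = val - val // 4
if val == 40:
    emit(pos)
else:
    print(seq)
height = pos % (seq // 3)
height = pos * val

emit(pos)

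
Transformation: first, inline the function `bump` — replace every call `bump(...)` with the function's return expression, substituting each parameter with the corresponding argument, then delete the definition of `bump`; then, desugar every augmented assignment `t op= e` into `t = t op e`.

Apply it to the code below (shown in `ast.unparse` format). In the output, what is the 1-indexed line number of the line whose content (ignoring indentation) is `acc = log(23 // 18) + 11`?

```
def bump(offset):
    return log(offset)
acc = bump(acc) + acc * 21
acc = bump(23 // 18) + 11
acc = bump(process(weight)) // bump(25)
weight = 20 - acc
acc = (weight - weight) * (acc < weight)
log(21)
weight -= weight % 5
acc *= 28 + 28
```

Transformed code:
acc = log(acc) + acc * 21
acc = log(23 // 18) + 11
acc = log(process(weight)) // log(25)
weight = 20 - acc
acc = (weight - weight) * (acc < weight)
log(21)
weight = weight - weight % 5
acc = acc * (28 + 28)

2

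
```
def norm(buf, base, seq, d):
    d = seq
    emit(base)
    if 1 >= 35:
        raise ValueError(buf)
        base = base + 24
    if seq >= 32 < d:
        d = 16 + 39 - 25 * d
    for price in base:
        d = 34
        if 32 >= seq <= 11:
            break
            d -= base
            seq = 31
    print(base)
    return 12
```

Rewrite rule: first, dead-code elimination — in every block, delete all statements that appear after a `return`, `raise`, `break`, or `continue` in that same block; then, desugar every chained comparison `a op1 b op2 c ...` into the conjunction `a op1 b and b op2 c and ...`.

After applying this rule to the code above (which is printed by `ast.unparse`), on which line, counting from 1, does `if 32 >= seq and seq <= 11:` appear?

Transformed code:
def norm(buf, base, seq, d):
    d = seq
    emit(base)
    if 1 >= 35:
        raise ValueError(buf)
    if seq >= 32 and 32 < d:
        d = 16 + 39 - 25 * d
    for price in base:
        d = 34
        if 32 >= seq and seq <= 11:
            break
    print(base)
    return 12

10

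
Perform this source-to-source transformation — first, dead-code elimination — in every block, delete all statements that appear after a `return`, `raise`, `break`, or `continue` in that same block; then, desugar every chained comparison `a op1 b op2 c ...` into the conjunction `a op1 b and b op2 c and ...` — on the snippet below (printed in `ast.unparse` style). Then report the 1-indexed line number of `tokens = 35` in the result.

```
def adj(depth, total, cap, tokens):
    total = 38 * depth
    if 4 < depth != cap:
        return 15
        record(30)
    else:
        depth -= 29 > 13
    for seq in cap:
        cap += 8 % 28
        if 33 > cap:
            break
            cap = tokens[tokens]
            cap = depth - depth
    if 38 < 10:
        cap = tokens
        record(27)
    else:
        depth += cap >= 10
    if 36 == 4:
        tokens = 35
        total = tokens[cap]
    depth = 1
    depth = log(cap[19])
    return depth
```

17

Transformed code:
def adj(depth, total, cap, tokens):
    total = 38 * depth
    if 4 < depth and depth != cap:
        return 15
    else:
        depth -= 29 > 13
    for seq in cap:
        cap += 8 % 28
        if 33 > cap:
            break
    if 38 < 10:
        cap = tokens
        record(27)
    else:
        depth += cap >= 10
    if 36 == 4:
        tokens = 35
        total = tokens[cap]
    depth = 1
    depth = log(cap[19])
    return depth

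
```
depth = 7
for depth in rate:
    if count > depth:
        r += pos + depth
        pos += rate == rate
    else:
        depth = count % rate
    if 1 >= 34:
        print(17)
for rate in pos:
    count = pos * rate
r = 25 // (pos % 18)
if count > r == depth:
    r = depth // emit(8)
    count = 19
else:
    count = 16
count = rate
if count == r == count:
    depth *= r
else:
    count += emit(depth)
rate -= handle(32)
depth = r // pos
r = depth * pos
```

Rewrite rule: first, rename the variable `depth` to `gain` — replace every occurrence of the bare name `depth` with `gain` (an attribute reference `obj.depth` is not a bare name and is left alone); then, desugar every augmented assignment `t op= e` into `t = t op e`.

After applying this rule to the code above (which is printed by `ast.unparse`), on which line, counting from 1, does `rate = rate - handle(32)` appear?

23

Transformed code:
gain = 7
for gain in rate:
    if count > gain:
        r = r + (pos + gain)
        pos = pos + (rate == rate)
    else:
        gain = count % rate
    if 1 >= 34:
        print(17)
for rate in pos:
    count = pos * rate
r = 25 // (pos % 18)
if count > r == gain:
    r = gain // emit(8)
    count = 19
else:
    count = 16
count = rate
if count == r == count:
    gain = gain * r
else:
    count = count + emit(gain)
rate = rate - handle(32)
gain = r // pos
r = gain * pos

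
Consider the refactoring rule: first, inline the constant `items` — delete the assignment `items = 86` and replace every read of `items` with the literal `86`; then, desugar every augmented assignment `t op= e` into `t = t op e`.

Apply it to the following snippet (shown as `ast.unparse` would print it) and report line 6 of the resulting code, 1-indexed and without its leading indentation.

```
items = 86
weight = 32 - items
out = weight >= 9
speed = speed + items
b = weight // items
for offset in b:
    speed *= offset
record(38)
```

Transformed code:
weight = 32 - 86
out = weight >= 9
speed = speed + 86
b = weight // 86
for offset in b:
    speed = speed * offset
record(38)

speed = speed * offset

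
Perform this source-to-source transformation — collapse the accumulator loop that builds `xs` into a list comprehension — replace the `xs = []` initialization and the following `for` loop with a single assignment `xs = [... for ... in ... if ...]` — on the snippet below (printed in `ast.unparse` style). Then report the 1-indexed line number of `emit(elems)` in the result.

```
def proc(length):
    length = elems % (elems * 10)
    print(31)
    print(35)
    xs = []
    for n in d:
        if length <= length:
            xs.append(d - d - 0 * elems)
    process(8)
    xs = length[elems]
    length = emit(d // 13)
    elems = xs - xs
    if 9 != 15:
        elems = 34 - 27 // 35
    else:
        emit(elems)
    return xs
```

13

Transformed code:
def proc(length):
    length = elems % (elems * 10)
    print(31)
    print(35)
    xs = [d - d - 0 * elems for n in d if length <= length]
    process(8)
    xs = length[elems]
    length = emit(d // 13)
    elems = xs - xs
    if 9 != 15:
        elems = 34 - 27 // 35
    else:
        emit(elems)
    return xs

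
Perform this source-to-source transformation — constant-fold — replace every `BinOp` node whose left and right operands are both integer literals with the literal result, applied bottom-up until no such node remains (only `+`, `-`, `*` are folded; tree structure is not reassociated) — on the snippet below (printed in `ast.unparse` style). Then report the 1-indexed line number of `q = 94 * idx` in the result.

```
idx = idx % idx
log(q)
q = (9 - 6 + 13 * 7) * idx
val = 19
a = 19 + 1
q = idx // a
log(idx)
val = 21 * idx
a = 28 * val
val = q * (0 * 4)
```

Transformed code:
idx = idx % idx
log(q)
q = 94 * idx
val = 19
a = 20
q = idx // a
log(idx)
val = 21 * idx
a = 28 * val
val = q * 0

3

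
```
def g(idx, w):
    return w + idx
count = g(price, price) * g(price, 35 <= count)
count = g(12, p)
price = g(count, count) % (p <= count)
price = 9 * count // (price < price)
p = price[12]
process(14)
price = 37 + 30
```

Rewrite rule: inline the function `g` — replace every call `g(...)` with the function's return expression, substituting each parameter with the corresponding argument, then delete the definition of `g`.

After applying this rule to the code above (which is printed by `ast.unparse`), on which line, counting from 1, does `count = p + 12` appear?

Transformed code:
count = (price + price) * ((35 <= count) + price)
count = p + 12
price = (count + count) % (p <= count)
price = 9 * count // (price < price)
p = price[12]
process(14)
price = 37 + 30

2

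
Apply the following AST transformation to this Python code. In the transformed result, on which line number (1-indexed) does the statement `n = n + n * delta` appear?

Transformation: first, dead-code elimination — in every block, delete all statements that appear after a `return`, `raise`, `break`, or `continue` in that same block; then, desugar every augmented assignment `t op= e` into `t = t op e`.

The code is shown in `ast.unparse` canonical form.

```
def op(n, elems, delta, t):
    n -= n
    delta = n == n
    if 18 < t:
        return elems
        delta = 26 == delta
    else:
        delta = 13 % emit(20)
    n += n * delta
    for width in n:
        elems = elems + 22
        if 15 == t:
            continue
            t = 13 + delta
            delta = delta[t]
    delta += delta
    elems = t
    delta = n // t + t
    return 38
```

Transformed code:
def op(n, elems, delta, t):
    n = n - n
    delta = n == n
    if 18 < t:
        return elems
    else:
        delta = 13 % emit(20)
    n = n + n * delta
    for width in n:
        elems = elems + 22
        if 15 == t:
            continue
    delta = delta + delta
    elems = t
    delta = n // t + t
    return 38

8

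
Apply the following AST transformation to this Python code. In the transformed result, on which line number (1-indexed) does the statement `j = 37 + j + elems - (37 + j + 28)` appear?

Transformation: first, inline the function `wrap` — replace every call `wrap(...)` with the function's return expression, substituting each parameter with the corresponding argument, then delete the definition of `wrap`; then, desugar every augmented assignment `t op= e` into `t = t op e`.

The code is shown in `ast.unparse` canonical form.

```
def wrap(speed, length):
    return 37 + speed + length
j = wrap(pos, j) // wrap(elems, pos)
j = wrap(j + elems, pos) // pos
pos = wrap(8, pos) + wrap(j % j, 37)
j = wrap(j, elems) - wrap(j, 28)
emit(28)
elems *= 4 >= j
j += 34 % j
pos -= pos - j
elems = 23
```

Transformed code:
j = (37 + pos + j) // (37 + elems + pos)
j = (37 + (j + elems) + pos) // pos
pos = 37 + 8 + pos + (37 + j % j + 37)
j = 37 + j + elems - (37 + j + 28)
emit(28)
elems = elems * (4 >= j)
j = j + 34 % j
pos = pos - (pos - j)
elems = 23

4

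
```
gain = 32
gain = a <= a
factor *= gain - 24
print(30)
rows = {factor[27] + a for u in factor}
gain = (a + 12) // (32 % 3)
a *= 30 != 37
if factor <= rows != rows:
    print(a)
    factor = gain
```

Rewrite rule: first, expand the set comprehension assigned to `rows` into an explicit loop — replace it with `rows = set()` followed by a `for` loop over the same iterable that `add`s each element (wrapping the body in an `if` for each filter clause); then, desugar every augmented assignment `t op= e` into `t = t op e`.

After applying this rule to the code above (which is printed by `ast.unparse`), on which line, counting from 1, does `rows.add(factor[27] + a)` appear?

Transformed code:
gain = 32
gain = a <= a
factor = factor * (gain - 24)
print(30)
rows = set()
for u in factor:
    rows.add(factor[27] + a)
gain = (a + 12) // (32 % 3)
a = a * (30 != 37)
if factor <= rows != rows:
    print(a)
    factor = gain

7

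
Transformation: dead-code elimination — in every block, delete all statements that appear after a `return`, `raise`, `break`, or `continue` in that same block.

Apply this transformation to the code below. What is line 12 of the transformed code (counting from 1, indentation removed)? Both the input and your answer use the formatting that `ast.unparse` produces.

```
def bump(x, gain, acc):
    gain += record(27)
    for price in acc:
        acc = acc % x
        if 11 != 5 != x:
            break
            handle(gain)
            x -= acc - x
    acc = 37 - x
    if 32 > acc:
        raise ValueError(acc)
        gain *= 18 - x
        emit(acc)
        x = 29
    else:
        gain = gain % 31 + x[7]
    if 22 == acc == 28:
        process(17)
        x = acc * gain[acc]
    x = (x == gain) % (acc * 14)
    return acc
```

if 22 == acc == 28:

Transformed code:
def bump(x, gain, acc):
    gain += record(27)
    for price in acc:
        acc = acc % x
        if 11 != 5 != x:
            break
    acc = 37 - x
    if 32 > acc:
        raise ValueError(acc)
    else:
        gain = gain % 31 + x[7]
    if 22 == acc == 28:
        process(17)
        x = acc * gain[acc]
    x = (x == gain) % (acc * 14)
    return acc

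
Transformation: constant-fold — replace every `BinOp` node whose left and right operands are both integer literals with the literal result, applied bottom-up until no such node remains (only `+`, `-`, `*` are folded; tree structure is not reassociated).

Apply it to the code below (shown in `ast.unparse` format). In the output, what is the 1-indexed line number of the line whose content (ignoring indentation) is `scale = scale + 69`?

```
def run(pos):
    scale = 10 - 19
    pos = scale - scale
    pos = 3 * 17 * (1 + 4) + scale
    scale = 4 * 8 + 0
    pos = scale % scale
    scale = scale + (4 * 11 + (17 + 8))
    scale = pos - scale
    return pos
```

Transformed code:
def run(pos):
    scale = -9
    pos = scale - scale
    pos = 255 + scale
    scale = 32
    pos = scale % scale
    scale = scale + 69
    scale = pos - scale
    return pos

7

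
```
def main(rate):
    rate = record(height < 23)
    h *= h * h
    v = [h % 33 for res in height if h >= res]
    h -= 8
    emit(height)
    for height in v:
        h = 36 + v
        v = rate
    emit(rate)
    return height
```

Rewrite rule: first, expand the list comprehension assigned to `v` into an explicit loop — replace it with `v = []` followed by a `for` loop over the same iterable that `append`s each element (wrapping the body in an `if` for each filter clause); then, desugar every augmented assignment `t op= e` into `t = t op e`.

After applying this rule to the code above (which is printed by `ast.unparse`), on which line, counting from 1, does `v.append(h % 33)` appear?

Transformed code:
def main(rate):
    rate = record(height < 23)
    h = h * (h * h)
    v = []
    for res in height:
        if h >= res:
            v.append(h % 33)
    h = h - 8
    emit(height)
    for height in v:
        h = 36 + v
        v = rate
    emit(rate)
    return height

7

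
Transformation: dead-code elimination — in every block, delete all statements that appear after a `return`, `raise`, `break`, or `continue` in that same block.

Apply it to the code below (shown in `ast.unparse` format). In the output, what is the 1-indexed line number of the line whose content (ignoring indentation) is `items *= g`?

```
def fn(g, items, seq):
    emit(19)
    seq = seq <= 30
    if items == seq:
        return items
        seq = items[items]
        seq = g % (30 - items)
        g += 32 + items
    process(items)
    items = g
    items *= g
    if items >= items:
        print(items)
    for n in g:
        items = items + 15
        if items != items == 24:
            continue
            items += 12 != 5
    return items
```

Transformed code:
def fn(g, items, seq):
    emit(19)
    seq = seq <= 30
    if items == seq:
        return items
    process(items)
    items = g
    items *= g
    if items >= items:
        print(items)
    for n in g:
        items = items + 15
        if items != items == 24:
            continue
    return items

8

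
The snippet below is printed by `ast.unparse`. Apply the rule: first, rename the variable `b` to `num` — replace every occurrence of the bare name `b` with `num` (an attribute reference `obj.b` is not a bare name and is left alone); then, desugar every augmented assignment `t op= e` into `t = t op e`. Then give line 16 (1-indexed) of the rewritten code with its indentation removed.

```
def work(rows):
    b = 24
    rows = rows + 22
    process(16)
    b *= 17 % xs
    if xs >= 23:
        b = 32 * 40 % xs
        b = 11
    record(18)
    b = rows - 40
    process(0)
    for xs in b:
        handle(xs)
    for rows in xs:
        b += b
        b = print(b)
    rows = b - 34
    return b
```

Transformed code:
def work(rows):
    num = 24
    rows = rows + 22
    process(16)
    num = num * (17 % xs)
    if xs >= 23:
        num = 32 * 40 % xs
        num = 11
    record(18)
    num = rows - 40
    process(0)
    for xs in num:
        handle(xs)
    for rows in xs:
        num = num + num
        num = print(num)
    rows = num - 34
    return num

num = print(num)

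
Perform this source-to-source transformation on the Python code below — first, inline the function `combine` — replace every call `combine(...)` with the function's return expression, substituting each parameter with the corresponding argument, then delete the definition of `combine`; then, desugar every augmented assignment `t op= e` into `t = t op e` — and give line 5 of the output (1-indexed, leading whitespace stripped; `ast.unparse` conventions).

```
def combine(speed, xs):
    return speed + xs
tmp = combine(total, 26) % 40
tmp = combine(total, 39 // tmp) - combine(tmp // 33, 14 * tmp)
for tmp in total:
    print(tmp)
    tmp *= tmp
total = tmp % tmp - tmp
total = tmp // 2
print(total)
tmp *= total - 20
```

tmp = tmp * tmp

Transformed code:
tmp = (total + 26) % 40
tmp = total + 39 // tmp - (tmp // 33 + 14 * tmp)
for tmp in total:
    print(tmp)
    tmp = tmp * tmp
total = tmp % tmp - tmp
total = tmp // 2
print(total)
tmp = tmp * (total - 20)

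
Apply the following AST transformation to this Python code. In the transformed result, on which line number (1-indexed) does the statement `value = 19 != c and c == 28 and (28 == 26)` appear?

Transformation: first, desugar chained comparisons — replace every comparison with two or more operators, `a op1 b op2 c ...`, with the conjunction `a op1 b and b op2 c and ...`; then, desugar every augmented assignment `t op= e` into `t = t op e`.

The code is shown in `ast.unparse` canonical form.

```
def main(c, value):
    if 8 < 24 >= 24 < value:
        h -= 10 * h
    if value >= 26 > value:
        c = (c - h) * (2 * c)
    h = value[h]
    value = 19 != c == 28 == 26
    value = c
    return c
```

7

Transformed code:
def main(c, value):
    if 8 < 24 and 24 >= 24 and (24 < value):
        h = h - 10 * h
    if value >= 26 and 26 > value:
        c = (c - h) * (2 * c)
    h = value[h]
    value = 19 != c and c == 28 and (28 == 26)
    value = c
    return c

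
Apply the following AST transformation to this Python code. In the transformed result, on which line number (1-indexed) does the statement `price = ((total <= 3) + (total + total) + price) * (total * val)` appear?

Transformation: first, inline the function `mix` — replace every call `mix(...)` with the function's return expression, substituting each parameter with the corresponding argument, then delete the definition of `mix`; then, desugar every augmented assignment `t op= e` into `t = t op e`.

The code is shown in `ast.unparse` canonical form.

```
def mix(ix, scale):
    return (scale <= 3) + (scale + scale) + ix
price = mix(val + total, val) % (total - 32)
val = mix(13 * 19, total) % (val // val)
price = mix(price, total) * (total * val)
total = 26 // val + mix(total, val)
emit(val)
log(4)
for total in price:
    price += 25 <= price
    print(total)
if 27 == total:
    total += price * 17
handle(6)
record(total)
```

3

Transformed code:
price = ((val <= 3) + (val + val) + (val + total)) % (total - 32)
val = ((total <= 3) + (total + total) + 13 * 19) % (val // val)
price = ((total <= 3) + (total + total) + price) * (total * val)
total = 26 // val + ((val <= 3) + (val + val) + total)
emit(val)
log(4)
for total in price:
    price = price + (25 <= price)
    print(total)
if 27 == total:
    total = total + price * 17
handle(6)
record(total)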